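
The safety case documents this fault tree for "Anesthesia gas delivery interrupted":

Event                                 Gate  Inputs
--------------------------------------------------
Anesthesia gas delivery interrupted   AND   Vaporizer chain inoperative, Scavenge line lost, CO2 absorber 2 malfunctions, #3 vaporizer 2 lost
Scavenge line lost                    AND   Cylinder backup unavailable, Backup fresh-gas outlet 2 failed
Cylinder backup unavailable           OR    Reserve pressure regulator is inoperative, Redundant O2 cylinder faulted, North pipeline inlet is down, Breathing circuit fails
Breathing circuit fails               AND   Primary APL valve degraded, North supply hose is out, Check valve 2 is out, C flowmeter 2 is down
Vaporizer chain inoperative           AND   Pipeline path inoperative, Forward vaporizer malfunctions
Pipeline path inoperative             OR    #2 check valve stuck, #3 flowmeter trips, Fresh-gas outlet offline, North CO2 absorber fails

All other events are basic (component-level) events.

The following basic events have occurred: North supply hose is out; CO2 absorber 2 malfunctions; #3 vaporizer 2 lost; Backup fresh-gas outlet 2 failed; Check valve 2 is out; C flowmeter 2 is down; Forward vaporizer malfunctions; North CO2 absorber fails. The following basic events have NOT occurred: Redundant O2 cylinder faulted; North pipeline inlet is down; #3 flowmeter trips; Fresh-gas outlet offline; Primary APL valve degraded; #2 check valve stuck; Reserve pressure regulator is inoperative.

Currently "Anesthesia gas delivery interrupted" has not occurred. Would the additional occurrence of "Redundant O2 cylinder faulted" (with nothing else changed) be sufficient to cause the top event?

Yes

Counterfactual: set "Redundant O2 cylinder faulted" to occurred.
Pipeline path inoperative [OR]: #2 check valve stuck=not, #3 flowmeter trips=not, Fresh-gas outlet offline=not, North CO2 absorber fails=occurs → at least one input occurs → occurs.
Vaporizer chain inoperative [AND]: Pipeline path inoperative=occurs, Forward vaporizer malfunctions=occurs → all inputs occur → occurs.
Breathing circuit fails [AND]: Primary APL valve degraded=not, North supply hose is out=occurs, Check valve 2 is out=occurs, C flowmeter 2 is down=occurs → not all inputs occur → does not occur.
Cylinder backup unavailable [OR]: Reserve pressure regulator is inoperative=not, Redundant O2 cylinder faulted=occurs, North pipeline inlet is down=not, Breathing circuit fails=not → at least one input occurs → occurs.
Scavenge line lost [AND]: Cylinder backup unavailable=occurs, Backup fresh-gas outlet 2 failed=occurs → all inputs occur → occurs.
Anesthesia gas delivery interrupted [AND]: Vaporizer chain inoperative=occurs, Scavenge line lost=occurs, CO2 absorber 2 malfunctions=occurs, #3 vaporizer 2 lost=occurs → all inputs occur → occurs.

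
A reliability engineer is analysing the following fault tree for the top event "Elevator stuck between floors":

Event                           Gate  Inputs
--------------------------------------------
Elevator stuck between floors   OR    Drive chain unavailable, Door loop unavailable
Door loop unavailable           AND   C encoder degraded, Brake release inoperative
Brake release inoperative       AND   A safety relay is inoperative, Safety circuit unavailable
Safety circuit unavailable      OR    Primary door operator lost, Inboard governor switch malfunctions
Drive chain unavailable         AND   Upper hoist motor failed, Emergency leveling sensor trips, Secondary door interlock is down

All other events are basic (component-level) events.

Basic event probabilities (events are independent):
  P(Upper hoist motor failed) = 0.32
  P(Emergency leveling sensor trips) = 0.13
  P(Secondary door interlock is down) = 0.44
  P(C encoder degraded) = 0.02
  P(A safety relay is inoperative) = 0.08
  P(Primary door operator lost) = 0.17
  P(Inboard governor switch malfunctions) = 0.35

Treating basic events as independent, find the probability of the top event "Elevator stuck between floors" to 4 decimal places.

P(Drive chain unavailable) [AND] = 0.32 × 0.13 × 0.44 = 0.018304
P(Safety circuit unavailable) [OR] = 1 − (1−0.17) × (1−0.35) = 0.460500
P(Brake release inoperative) [AND] = 0.08 × 0.460500 = 0.036840
P(Door loop unavailable) [AND] = 0.02 × 0.036840 = 0.000737
P(Elevator stuck between floors) [OR] = 1 − (1−0.018304) × (1−0.000737) = 0.019028
Rounded to 4 decimal places: P(Elevator stuck between floors) ≈ 0.0190.

0.0190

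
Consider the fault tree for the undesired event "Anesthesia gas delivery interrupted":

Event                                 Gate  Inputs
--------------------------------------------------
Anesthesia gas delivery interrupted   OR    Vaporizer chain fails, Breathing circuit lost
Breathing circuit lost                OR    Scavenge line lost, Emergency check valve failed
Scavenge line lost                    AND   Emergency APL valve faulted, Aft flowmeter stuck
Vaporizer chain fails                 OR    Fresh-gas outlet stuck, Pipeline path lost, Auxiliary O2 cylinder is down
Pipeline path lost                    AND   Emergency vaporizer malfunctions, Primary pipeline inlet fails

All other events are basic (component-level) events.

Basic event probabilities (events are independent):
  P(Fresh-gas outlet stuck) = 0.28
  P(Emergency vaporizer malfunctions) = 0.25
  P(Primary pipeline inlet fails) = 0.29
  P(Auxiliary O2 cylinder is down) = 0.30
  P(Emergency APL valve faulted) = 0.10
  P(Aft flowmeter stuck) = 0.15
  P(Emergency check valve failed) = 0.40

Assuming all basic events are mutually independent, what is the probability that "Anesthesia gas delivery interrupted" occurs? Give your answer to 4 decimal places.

0.7237

P(Pipeline path lost) [AND] = 0.25 × 0.29 = 0.072500
P(Vaporizer chain fails) [OR] = 1 − (1−0.28) × (1−0.072500) × (1−0.30) = 0.532540
P(Scavenge line lost) [AND] = 0.10 × 0.15 = 0.015000
P(Breathing circuit lost) [OR] = 1 − (1−0.015000) × (1−0.40) = 0.409000
P(Anesthesia gas delivery interrupted) [OR] = 1 − (1−0.532540) × (1−0.409000) = 0.723731
Rounded to 4 decimal places: P(Anesthesia gas delivery interrupted) ≈ 0.7237.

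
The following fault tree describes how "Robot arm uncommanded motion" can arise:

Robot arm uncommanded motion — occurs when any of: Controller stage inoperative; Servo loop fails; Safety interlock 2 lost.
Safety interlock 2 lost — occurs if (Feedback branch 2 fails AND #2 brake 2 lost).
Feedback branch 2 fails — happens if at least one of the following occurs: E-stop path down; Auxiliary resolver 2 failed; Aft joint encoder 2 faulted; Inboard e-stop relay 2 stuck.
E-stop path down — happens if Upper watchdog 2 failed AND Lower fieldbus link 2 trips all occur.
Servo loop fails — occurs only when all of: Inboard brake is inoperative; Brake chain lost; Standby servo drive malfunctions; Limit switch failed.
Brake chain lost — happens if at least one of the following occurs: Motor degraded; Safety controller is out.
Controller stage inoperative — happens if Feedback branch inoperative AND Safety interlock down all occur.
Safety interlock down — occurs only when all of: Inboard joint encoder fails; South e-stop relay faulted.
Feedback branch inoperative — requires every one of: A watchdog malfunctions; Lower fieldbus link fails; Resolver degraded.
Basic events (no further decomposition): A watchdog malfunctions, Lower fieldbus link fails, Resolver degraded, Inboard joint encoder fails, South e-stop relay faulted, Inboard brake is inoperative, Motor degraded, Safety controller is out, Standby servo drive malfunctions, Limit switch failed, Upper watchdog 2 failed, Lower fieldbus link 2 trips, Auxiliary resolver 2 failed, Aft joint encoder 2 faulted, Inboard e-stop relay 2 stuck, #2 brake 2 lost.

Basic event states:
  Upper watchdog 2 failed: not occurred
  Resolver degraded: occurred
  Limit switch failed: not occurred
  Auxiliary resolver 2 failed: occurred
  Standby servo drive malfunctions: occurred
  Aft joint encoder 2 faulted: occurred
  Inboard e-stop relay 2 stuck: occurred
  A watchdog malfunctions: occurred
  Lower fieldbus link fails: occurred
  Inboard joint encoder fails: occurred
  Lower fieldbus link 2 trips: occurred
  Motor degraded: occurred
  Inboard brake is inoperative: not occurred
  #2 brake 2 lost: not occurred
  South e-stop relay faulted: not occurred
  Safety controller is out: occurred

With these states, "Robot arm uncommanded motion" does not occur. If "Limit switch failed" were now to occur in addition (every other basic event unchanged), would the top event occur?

Counterfactual: set "Limit switch failed" to occurred.
Feedback branch inoperative [AND]: A watchdog malfunctions=occurs, Lower fieldbus link fails=occurs, Resolver degraded=occurs → all inputs occur → occurs.
Safety interlock down [AND]: Inboard joint encoder fails=occurs, South e-stop relay faulted=not → not all inputs occur → does not occur.
Controller stage inoperative [AND]: Feedback branch inoperative=occurs, Safety interlock down=not → not all inputs occur → does not occur.
Brake chain lost [OR]: Motor degraded=occurs, Safety controller is out=occurs → at least one input occurs → occurs.
Servo loop fails [AND]: Inboard brake is inoperative=not, Brake chain lost=occurs, Standby servo drive malfunctions=occurs, Limit switch failed=occurs → not all inputs occur → does not occur.
E-stop path down [AND]: Upper watchdog 2 failed=not, Lower fieldbus link 2 trips=occurs → not all inputs occur → does not occur.
Feedback branch 2 fails [OR]: E-stop path down=not, Auxiliary resolver 2 failed=occurs, Aft joint encoder 2 faulted=occurs, Inboard e-stop relay 2 stuck=occurs → at least one input occurs → occurs.
Safety interlock 2 lost [AND]: Feedback branch 2 fails=occurs, #2 brake 2 lost=not → not all inputs occur → does not occur.
Robot arm uncommanded motion [OR]: Controller stage inoperative=not, Servo loop fails=not, Safety interlock 2 lost=not → no input occurs → does not occur.

No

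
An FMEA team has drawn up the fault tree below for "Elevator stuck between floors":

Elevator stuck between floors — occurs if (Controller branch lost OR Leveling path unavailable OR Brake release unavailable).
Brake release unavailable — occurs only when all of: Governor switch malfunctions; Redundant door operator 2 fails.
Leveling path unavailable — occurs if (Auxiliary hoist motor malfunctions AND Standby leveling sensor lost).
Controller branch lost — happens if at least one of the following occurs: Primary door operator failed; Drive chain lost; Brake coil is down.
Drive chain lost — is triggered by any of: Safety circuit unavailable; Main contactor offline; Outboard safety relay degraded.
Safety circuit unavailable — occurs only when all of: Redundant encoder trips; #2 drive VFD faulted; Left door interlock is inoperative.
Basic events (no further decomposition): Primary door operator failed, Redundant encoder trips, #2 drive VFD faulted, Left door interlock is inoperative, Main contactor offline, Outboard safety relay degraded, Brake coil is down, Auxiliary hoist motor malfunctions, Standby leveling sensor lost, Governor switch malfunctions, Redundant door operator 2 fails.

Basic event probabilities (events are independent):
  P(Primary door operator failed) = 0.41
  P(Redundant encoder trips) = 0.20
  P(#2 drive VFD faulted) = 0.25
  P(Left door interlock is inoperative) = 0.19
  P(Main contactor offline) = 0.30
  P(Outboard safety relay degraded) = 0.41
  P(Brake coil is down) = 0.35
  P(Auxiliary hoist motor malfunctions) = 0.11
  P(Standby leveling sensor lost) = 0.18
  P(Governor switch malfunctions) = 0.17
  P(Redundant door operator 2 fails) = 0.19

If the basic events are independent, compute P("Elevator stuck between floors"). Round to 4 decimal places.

0.8512

P(Safety circuit unavailable) [AND] = 0.20 × 0.25 × 0.19 = 0.009500
P(Drive chain lost) [OR] = 1 − (1−0.009500) × (1−0.30) × (1−0.41) = 0.590924
P(Controller branch lost) [OR] = 1 − (1−0.41) × (1−0.590924) × (1−0.35) = 0.843119
P(Leveling path unavailable) [AND] = 0.11 × 0.18 = 0.019800
P(Brake release unavailable) [AND] = 0.17 × 0.19 = 0.032300
P(Elevator stuck between floors) [OR] = 1 − (1−0.843119) × (1−0.019800) × (1−0.032300) = 0.851192
Rounded to 4 decimal places: P(Elevator stuck between floors) ≈ 0.8512.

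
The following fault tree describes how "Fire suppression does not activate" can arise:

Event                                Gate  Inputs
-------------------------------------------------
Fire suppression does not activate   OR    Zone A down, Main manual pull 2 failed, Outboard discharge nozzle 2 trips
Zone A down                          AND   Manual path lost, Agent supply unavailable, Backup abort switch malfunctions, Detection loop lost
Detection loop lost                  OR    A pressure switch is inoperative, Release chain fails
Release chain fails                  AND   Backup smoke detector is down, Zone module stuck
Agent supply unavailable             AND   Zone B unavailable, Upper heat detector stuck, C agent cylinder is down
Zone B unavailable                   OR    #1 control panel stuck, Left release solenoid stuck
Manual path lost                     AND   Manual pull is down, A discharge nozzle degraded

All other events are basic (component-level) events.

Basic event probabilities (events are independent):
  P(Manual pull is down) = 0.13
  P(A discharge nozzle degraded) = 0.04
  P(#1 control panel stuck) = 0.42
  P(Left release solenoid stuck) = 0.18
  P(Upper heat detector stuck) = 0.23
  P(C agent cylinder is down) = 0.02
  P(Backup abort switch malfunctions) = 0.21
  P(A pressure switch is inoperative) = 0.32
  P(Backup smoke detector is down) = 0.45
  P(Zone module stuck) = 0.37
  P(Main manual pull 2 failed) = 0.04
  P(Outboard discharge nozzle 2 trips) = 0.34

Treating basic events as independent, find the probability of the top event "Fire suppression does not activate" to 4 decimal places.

P(Manual path lost) [AND] = 0.13 × 0.04 = 0.005200
P(Zone B unavailable) [OR] = 1 − (1−0.42) × (1−0.18) = 0.524400
P(Agent supply unavailable) [AND] = 0.524400 × 0.23 × 0.02 = 0.002412
P(Release chain fails) [AND] = 0.45 × 0.37 = 0.166500
P(Detection loop lost) [OR] = 1 − (1−0.32) × (1−0.166500) = 0.433220
P(Zone A down) [AND] = 0.005200 × 0.002412 × 0.21 × 0.433220 = 0.000001
P(Fire suppression does not activate) [OR] = 1 − (1−0.000001) × (1−0.04) × (1−0.34) = 0.366401
Rounded to 4 decimal places: P(Fire suppression does not activate) ≈ 0.3664.

0.3664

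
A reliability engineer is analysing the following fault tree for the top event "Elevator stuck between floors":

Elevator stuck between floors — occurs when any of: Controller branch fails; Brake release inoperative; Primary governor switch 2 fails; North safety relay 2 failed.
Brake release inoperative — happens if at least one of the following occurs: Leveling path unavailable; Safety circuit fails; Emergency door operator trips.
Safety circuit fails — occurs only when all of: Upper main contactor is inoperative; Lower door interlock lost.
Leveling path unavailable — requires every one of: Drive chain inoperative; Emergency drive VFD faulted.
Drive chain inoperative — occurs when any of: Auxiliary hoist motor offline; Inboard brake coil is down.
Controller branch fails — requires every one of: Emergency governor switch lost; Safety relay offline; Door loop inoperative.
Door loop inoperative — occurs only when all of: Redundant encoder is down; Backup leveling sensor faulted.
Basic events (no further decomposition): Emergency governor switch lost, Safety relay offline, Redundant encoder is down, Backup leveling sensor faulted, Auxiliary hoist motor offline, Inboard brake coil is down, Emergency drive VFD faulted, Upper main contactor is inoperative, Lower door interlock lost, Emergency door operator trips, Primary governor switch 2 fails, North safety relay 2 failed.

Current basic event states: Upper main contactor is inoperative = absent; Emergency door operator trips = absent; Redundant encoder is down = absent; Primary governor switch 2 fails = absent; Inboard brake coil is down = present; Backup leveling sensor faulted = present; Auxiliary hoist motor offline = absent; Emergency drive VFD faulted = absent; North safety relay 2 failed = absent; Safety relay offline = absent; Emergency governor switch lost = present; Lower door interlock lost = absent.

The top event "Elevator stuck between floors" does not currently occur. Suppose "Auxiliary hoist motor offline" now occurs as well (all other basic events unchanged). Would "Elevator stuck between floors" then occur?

Counterfactual: set "Auxiliary hoist motor offline" to occurred.
Door loop inoperative [AND]: Redundant encoder is down=not, Backup leveling sensor faulted=occurs → not all inputs occur → does not occur.
Controller branch fails [AND]: Emergency governor switch lost=occurs, Safety relay offline=not, Door loop inoperative=not → not all inputs occur → does not occur.
Drive chain inoperative [OR]: Auxiliary hoist motor offline=occurs, Inboard brake coil is down=occurs → at least one input occurs → occurs.
Leveling path unavailable [AND]: Drive chain inoperative=occurs, Emergency drive VFD faulted=not → not all inputs occur → does not occur.
Safety circuit fails [AND]: Upper main contactor is inoperative=not, Lower door interlock lost=not → not all inputs occur → does not occur.
Brake release inoperative [OR]: Leveling path unavailable=not, Safety circuit fails=not, Emergency door operator trips=not → no input occurs → does not occur.
Elevator stuck between floors [OR]: Controller branch fails=not, Brake release inoperative=not, Primary governor switch 2 fails=not, North safety relay 2 failed=not → no input occurs → does not occur.

No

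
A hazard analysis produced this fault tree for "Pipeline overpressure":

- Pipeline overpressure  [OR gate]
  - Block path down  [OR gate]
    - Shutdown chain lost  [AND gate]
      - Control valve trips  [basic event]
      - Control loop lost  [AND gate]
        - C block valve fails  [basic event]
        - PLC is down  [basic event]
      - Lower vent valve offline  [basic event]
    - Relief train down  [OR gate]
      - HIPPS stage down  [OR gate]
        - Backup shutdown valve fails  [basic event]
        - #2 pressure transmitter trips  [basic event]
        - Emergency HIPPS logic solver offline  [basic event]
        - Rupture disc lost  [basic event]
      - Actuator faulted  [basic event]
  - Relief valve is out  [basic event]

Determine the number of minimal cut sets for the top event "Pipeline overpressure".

7

Control loop lost [AND]: one cut set from each child combined → 1 × 1 = 1 cut set(s).
Shutdown chain lost [AND]: one cut set from each child combined → 1 × 1 × 1 = 1 cut set(s).
HIPPS stage down [OR]: union of children's cut sets → 4 cut set(s).
Relief train down [OR]: union of children's cut sets → 5 cut set(s).
Block path down [OR]: union of children's cut sets → 6 cut set(s).
Pipeline overpressure [OR]: union of children's cut sets → 7 cut set(s).
Minimal cut sets: {C block valve fails, Control valve trips, Lower vent valve offline, PLC is down}; {Backup shutdown valve fails}; {#2 pressure transmitter trips}; {Emergency HIPPS logic solver offline}; {Rupture disc lost}; {Actuator faulted}; {Relief valve is out}.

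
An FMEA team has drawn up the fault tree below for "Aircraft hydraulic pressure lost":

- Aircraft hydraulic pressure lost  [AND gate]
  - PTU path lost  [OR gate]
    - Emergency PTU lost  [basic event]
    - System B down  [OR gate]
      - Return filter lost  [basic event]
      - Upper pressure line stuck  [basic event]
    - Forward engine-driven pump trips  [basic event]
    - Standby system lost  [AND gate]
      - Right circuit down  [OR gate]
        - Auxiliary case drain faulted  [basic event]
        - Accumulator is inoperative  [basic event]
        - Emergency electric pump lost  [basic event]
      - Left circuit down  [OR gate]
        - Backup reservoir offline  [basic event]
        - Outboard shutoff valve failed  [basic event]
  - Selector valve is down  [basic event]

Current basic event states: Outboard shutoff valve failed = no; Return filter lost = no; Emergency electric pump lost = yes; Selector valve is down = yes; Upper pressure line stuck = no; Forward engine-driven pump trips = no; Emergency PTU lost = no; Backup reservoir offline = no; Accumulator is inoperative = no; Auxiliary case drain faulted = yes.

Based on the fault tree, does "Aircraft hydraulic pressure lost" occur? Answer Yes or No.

No

System B down [OR]: Return filter lost=not, Upper pressure line stuck=not → no input occurs → does not occur.
Right circuit down [OR]: Auxiliary case drain faulted=occurs, Accumulator is inoperative=not, Emergency electric pump lost=occurs → at least one input occurs → occurs.
Left circuit down [OR]: Backup reservoir offline=not, Outboard shutoff valve failed=not → no input occurs → does not occur.
Standby system lost [AND]: Right circuit down=occurs, Left circuit down=not → not all inputs occur → does not occur.
PTU path lost [OR]: Emergency PTU lost=not, System B down=not, Forward engine-driven pump trips=not, Standby system lost=not → no input occurs → does not occur.
Aircraft hydraulic pressure lost [AND]: PTU path lost=not, Selector valve is down=occurs → not all inputs occur → does not occur.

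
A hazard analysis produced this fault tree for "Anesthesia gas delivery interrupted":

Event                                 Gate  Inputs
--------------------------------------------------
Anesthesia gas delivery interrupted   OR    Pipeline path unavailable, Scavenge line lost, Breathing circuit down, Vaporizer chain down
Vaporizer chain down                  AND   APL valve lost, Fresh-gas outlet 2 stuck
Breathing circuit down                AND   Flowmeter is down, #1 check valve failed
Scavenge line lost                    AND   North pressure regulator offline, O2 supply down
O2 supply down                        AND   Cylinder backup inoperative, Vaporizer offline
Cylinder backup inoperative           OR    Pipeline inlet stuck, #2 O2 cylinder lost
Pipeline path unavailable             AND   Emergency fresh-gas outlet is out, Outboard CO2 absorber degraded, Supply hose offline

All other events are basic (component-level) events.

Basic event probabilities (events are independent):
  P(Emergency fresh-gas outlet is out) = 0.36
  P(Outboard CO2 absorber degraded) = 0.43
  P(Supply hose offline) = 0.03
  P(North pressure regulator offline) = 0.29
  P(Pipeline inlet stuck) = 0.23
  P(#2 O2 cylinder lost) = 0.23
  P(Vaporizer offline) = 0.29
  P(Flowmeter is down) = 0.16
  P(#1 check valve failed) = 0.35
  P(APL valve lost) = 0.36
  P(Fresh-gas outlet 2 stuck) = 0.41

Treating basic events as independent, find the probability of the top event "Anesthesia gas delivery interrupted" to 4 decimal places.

0.2265

P(Pipeline path unavailable) [AND] = 0.36 × 0.43 × 0.03 = 0.004644
P(Cylinder backup inoperative) [OR] = 1 − (1−0.23) × (1−0.23) = 0.407100
P(O2 supply down) [AND] = 0.407100 × 0.29 = 0.118059
P(Scavenge line lost) [AND] = 0.29 × 0.118059 = 0.034237
P(Breathing circuit down) [AND] = 0.16 × 0.35 = 0.056000
P(Vaporizer chain down) [AND] = 0.36 × 0.41 = 0.147600
P(Anesthesia gas delivery interrupted) [OR] = 1 − (1−0.004644) × (1−0.034237) × (1−0.056000) × (1−0.147600) = 0.226493
Rounded to 4 decimal places: P(Anesthesia gas delivery interrupted) ≈ 0.2265.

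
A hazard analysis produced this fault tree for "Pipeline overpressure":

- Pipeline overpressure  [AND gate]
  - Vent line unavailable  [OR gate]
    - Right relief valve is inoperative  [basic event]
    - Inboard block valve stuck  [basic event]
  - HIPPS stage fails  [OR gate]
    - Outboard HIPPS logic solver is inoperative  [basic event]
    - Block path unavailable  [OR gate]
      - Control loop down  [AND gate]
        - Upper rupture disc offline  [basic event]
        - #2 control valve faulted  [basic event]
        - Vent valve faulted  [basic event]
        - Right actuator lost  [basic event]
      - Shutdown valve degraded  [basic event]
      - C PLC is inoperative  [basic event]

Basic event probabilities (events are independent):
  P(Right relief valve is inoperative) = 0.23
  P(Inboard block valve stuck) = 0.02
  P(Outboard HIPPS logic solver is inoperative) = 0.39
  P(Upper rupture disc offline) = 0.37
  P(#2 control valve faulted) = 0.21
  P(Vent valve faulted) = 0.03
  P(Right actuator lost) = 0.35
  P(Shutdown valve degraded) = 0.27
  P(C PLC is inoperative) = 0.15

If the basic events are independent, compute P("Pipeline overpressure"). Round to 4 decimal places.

P(Vent line unavailable) [OR] = 1 − (1−0.23) × (1−0.02) = 0.245400
P(Control loop down) [AND] = 0.37 × 0.21 × 0.03 × 0.35 = 0.000816
P(Block path unavailable) [OR] = 1 − (1−0.000816) × (1−0.27) × (1−0.15) = 0.380006
P(HIPPS stage fails) [OR] = 1 − (1−0.39) × (1−0.380006) = 0.621804
P(Pipeline overpressure) [AND] = 0.245400 × 0.621804 = 0.152591
Rounded to 4 decimal places: P(Pipeline overpressure) ≈ 0.1526.

0.1526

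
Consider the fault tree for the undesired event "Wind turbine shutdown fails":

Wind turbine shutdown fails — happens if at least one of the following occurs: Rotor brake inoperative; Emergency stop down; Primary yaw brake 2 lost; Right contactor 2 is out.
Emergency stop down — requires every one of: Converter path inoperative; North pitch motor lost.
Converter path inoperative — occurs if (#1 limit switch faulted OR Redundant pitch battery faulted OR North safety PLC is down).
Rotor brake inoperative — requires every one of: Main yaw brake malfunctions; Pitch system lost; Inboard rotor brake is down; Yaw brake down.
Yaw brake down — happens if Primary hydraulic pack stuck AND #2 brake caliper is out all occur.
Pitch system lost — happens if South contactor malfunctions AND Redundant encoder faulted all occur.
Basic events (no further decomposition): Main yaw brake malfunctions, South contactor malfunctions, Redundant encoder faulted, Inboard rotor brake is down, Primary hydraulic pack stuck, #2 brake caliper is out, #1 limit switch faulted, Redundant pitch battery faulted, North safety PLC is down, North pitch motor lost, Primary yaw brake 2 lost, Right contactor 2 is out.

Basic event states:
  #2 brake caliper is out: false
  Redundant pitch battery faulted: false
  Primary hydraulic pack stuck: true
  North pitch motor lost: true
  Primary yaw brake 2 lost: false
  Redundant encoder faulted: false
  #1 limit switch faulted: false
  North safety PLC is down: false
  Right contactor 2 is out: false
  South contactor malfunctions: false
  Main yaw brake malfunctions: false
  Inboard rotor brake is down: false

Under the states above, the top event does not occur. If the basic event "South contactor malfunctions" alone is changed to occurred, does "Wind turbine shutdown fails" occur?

No

Counterfactual: set "South contactor malfunctions" to occurred.
Pitch system lost [AND]: South contactor malfunctions=occurs, Redundant encoder faulted=not → not all inputs occur → does not occur.
Yaw brake down [AND]: Primary hydraulic pack stuck=occurs, #2 brake caliper is out=not → not all inputs occur → does not occur.
Rotor brake inoperative [AND]: Main yaw brake malfunctions=not, Pitch system lost=not, Inboard rotor brake is down=not, Yaw brake down=not → not all inputs occur → does not occur.
Converter path inoperative [OR]: #1 limit switch faulted=not, Redundant pitch battery faulted=not, North safety PLC is down=not → no input occurs → does not occur.
Emergency stop down [AND]: Converter path inoperative=not, North pitch motor lost=occurs → not all inputs occur → does not occur.
Wind turbine shutdown fails [OR]: Rotor brake inoperative=not, Emergency stop down=not, Primary yaw brake 2 lost=not, Right contactor 2 is out=not → no input occurs → does not occur.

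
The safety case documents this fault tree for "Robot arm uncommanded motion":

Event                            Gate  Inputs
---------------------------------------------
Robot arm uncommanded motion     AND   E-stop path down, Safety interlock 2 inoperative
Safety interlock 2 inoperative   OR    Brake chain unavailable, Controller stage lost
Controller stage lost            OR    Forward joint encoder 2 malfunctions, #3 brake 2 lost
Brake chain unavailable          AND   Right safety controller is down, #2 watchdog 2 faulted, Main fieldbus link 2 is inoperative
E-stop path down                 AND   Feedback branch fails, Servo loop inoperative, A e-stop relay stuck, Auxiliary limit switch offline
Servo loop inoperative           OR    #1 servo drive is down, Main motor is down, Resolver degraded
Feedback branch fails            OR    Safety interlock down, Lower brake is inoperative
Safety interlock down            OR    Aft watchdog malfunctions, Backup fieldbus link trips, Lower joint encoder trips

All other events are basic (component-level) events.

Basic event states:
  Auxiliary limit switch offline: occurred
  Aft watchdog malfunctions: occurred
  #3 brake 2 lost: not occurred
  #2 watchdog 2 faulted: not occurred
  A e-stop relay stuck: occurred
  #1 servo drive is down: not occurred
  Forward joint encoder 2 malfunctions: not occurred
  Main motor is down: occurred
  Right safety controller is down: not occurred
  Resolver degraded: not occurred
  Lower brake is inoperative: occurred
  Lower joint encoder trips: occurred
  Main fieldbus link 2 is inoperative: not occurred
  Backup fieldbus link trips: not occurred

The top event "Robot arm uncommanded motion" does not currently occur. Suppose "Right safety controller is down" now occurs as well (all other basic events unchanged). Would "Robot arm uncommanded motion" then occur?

Counterfactual: set "Right safety controller is down" to occurred.
Safety interlock down [OR]: Aft watchdog malfunctions=occurs, Backup fieldbus link trips=not, Lower joint encoder trips=occurs → at least one input occurs → occurs.
Feedback branch fails [OR]: Safety interlock down=occurs, Lower brake is inoperative=occurs → at least one input occurs → occurs.
Servo loop inoperative [OR]: #1 servo drive is down=not, Main motor is down=occurs, Resolver degraded=not → at least one input occurs → occurs.
E-stop path down [AND]: Feedback branch fails=occurs, Servo loop inoperative=occurs, A e-stop relay stuck=occurs, Auxiliary limit switch offline=occurs → all inputs occur → occurs.
Brake chain unavailable [AND]: Right safety controller is down=occurs, #2 watchdog 2 faulted=not, Main fieldbus link 2 is inoperative=not → not all inputs occur → does not occur.
Controller stage lost [OR]: Forward joint encoder 2 malfunctions=not, #3 brake 2 lost=not → no input occurs → does not occur.
Safety interlock 2 inoperative [OR]: Brake chain unavailable=not, Controller stage lost=not → no input occurs → does not occur.
Robot arm uncommanded motion [AND]: E-stop path down=occurs, Safety interlock 2 inoperative=not → not all inputs occur → does not occur.

No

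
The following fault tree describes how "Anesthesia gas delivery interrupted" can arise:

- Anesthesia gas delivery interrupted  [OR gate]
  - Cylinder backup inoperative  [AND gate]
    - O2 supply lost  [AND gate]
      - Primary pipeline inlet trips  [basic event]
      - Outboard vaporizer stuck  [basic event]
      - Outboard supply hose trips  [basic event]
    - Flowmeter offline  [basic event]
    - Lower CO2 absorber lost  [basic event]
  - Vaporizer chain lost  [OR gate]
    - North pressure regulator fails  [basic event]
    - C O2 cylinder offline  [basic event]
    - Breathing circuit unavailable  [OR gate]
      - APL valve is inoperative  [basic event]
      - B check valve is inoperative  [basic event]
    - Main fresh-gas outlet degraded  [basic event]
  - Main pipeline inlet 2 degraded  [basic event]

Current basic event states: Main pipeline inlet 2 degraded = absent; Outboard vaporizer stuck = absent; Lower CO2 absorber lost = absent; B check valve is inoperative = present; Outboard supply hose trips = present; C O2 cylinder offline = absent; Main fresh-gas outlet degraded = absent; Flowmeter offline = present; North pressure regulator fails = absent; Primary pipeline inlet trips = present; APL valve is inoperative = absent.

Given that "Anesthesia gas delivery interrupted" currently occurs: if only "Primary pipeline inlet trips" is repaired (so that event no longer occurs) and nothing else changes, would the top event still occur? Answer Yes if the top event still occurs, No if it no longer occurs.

Counterfactual: set "Primary pipeline inlet trips" to not occurred.
O2 supply lost [AND]: Primary pipeline inlet trips=not, Outboard vaporizer stuck=not, Outboard supply hose trips=occurs → not all inputs occur → does not occur.
Cylinder backup inoperative [AND]: O2 supply lost=not, Flowmeter offline=occurs, Lower CO2 absorber lost=not → not all inputs occur → does not occur.
Breathing circuit unavailable [OR]: APL valve is inoperative=not, B check valve is inoperative=occurs → at least one input occurs → occurs.
Vaporizer chain lost [OR]: North pressure regulator fails=not, C O2 cylinder offline=not, Breathing circuit unavailable=occurs, Main fresh-gas outlet degraded=not → at least one input occurs → occurs.
Anesthesia gas delivery interrupted [OR]: Cylinder backup inoperative=not, Vaporizer chain lost=occurs, Main pipeline inlet 2 degraded=not → at least one input occurs → occurs.

Yes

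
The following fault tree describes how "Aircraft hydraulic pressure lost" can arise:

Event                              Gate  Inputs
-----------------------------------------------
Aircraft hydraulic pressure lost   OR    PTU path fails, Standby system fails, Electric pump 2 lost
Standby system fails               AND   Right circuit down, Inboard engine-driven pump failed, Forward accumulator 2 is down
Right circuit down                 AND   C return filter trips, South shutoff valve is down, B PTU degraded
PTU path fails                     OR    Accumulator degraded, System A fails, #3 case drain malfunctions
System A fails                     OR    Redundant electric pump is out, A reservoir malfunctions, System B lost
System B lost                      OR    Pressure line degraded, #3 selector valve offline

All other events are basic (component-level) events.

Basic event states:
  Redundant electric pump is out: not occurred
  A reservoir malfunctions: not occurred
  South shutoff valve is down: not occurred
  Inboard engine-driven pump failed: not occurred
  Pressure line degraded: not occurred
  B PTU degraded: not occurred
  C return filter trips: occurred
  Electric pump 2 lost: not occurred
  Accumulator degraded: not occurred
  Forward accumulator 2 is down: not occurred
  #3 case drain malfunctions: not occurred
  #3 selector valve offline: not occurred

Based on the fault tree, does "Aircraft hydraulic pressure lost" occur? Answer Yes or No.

No

System B lost [OR]: Pressure line degraded=not, #3 selector valve offline=not → no input occurs → does not occur.
System A fails [OR]: Redundant electric pump is out=not, A reservoir malfunctions=not, System B lost=not → no input occurs → does not occur.
PTU path fails [OR]: Accumulator degraded=not, System A fails=not, #3 case drain malfunctions=not → no input occurs → does not occur.
Right circuit down [AND]: C return filter trips=occurs, South shutoff valve is down=not, B PTU degraded=not → not all inputs occur → does not occur.
Standby system fails [AND]: Right circuit down=not, Inboard engine-driven pump failed=not, Forward accumulator 2 is down=not → not all inputs occur → does not occur.
Aircraft hydraulic pressure lost [OR]: PTU path fails=not, Standby system fails=not, Electric pump 2 lost=not → no input occurs → does not occur.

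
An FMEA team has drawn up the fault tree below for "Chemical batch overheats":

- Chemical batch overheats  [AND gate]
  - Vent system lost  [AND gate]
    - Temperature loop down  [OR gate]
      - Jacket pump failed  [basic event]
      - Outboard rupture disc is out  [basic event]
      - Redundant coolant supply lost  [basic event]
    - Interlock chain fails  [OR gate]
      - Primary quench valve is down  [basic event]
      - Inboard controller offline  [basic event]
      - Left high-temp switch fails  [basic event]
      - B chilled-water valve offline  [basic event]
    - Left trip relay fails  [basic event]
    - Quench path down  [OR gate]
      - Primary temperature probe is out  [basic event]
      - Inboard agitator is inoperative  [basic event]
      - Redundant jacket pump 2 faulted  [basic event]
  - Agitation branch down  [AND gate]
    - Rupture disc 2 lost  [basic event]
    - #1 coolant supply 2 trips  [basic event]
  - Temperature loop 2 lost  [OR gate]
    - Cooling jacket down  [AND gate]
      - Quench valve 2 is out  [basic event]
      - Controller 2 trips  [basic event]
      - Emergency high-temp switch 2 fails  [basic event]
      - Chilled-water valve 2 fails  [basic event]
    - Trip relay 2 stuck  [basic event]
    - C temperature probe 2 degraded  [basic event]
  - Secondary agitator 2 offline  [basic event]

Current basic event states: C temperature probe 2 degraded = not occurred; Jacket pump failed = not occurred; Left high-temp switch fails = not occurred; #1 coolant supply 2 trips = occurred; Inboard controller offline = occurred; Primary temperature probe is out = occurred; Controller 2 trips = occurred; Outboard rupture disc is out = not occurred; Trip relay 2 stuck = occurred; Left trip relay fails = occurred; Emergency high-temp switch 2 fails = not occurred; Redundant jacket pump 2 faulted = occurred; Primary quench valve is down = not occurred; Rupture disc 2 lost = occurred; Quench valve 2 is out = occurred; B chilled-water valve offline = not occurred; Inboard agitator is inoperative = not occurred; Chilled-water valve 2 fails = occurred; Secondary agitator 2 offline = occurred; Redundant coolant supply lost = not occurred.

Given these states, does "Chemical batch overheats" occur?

No

Temperature loop down [OR]: Jacket pump failed=not, Outboard rupture disc is out=not, Redundant coolant supply lost=not → no input occurs → does not occur.
Interlock chain fails [OR]: Primary quench valve is down=not, Inboard controller offline=occurs, Left high-temp switch fails=not, B chilled-water valve offline=not → at least one input occurs → occurs.
Quench path down [OR]: Primary temperature probe is out=occurs, Inboard agitator is inoperative=not, Redundant jacket pump 2 faulted=occurs → at least one input occurs → occurs.
Vent system lost [AND]: Temperature loop down=not, Interlock chain fails=occurs, Left trip relay fails=occurs, Quench path down=occurs → not all inputs occur → does not occur.
Agitation branch down [AND]: Rupture disc 2 lost=occurs, #1 coolant supply 2 trips=occurs → all inputs occur → occurs.
Cooling jacket down [AND]: Quench valve 2 is out=occurs, Controller 2 trips=occurs, Emergency high-temp switch 2 fails=not, Chilled-water valve 2 fails=occurs → not all inputs occur → does not occur.
Temperature loop 2 lost [OR]: Cooling jacket down=not, Trip relay 2 stuck=occurs, C temperature probe 2 degraded=not → at least one input occurs → occurs.
Chemical batch overheats [AND]: Vent system lost=not, Agitation branch down=occurs, Temperature loop 2 lost=occurs, Secondary agitator 2 offline=occurs → not all inputs occur → does not occur.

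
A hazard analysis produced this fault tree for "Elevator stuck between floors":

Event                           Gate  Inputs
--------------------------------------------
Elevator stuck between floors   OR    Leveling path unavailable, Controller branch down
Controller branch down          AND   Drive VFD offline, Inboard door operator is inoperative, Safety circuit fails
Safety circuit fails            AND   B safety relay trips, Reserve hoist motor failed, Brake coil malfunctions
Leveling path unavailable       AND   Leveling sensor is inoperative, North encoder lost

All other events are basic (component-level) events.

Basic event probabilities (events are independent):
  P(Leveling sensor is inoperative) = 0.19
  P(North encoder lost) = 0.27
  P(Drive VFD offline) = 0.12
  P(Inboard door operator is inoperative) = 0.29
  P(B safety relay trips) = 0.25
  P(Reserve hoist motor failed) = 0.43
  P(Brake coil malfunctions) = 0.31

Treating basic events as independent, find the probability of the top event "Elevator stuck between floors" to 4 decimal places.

0.0524

P(Leveling path unavailable) [AND] = 0.19 × 0.27 = 0.051300
P(Safety circuit fails) [AND] = 0.25 × 0.43 × 0.31 = 0.033325
P(Controller branch down) [AND] = 0.12 × 0.29 × 0.033325 = 0.001160
P(Elevator stuck between floors) [OR] = 1 − (1−0.051300) × (1−0.001160) = 0.052400
Rounded to 4 decimal places: P(Elevator stuck between floors) ≈ 0.0524.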